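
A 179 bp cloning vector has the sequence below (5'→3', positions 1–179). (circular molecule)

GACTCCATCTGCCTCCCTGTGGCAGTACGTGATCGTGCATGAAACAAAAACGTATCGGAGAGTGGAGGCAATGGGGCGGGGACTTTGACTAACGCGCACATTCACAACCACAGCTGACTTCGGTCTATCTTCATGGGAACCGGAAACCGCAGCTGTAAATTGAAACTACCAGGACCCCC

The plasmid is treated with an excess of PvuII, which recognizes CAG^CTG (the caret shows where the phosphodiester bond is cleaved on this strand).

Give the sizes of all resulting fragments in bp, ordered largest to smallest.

140, 39 bp

PvuII sites (CAGCTG) start at positions 111, 150.
PvuII cuts after base 3 of each site, so after positions 113, 152.
Circular molecule, 2 cuts → 2 fragments:
  114–152 → 39 bp
  153–179 then 1–113 → 27 + 113 = 140 bp
Sorted largest to smallest: 140, 39 bp.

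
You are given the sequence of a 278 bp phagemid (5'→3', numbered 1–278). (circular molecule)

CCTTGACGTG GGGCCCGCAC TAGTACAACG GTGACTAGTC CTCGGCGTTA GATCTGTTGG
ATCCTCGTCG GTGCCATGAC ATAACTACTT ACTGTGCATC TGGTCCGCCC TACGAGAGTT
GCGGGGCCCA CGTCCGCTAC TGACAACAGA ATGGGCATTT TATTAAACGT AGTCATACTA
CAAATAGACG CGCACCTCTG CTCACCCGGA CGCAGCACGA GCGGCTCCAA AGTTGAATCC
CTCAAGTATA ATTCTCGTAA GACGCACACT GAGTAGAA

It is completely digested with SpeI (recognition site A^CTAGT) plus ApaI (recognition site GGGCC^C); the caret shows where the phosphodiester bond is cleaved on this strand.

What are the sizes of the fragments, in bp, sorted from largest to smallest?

165, 94, 15, 4 bp

SpeI sites (ACTAGT) start at positions 19, 34.
SpeI cuts after the first base of each site, so after positions 19, 34.
ApaI sites (GGGCCC) start at positions 11, 124.
ApaI cuts after base 5 of each site (before the last base), so after positions 15, 128.
Combined cut positions: 15, 19, 34, 128.
Circular molecule, 4 cuts → 4 fragments:
  16–19 → 4 bp
  20–34 → 15 bp
  35–128 → 94 bp
  129–278 then 1–15 → 150 + 15 = 165 bp
Sorted largest to smallest: 165, 94, 15, 4 bp.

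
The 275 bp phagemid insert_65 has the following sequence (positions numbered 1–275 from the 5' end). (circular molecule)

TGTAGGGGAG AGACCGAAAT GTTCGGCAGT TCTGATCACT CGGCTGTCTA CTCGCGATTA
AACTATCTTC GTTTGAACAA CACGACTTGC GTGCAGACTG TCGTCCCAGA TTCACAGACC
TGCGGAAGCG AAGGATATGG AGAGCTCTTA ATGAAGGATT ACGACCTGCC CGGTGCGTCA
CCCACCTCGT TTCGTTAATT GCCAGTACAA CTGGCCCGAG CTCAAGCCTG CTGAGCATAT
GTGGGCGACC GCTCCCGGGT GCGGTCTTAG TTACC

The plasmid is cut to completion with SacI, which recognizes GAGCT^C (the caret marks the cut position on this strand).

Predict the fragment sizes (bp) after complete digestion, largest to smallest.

SacI sites (GAGCTC) start at positions 142, 218.
SacI cuts after base 5 of each site (before the last base), so after positions 146, 222.
Circular molecule, 2 cuts → 2 fragments:
  147–222 → 76 bp
  223–275 then 1–146 → 53 + 146 = 199 bp
Sorted largest to smallest: 199, 76 bp.

199, 76 bp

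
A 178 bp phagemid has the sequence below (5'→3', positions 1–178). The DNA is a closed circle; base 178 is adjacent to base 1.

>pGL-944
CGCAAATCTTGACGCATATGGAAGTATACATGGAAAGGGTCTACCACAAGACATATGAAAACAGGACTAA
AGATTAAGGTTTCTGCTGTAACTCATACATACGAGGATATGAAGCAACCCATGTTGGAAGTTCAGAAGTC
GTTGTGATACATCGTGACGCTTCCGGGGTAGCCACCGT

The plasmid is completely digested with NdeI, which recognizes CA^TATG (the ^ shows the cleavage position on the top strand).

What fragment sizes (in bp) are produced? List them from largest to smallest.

141, 37 bp

NdeI sites (CATATG) start at positions 15, 52.
NdeI cuts after base 2 of each site, so after positions 16, 53.
Circular molecule, 2 cuts → 2 fragments:
  17–53 → 37 bp
  54–178 then 1–16 → 125 + 16 = 141 bp
Sorted largest to smallest: 141, 37 bp.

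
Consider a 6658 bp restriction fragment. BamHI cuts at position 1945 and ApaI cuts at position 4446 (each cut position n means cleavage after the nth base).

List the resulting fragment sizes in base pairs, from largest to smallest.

Combined cut positions (sorted): 1945, 4446.
Linear molecule, 2 cuts → 3 fragments:
  1945 − 0 = 1945 bp
  4446 − 1945 = 2501 bp
  6658 − 4446 = 2212 bp
Sorted largest to smallest: 2501, 2212, 1945 bp.

2501, 2212, 1945 bp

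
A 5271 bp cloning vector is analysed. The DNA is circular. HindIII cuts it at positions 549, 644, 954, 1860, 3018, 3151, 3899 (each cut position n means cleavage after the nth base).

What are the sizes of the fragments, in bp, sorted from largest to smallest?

Circular molecule, 7 cuts → 7 fragments:
  644 − 549 = 95 bp
  954 − 644 = 310 bp
  1860 − 954 = 906 bp
  3018 − 1860 = 1158 bp
  3151 − 3018 = 133 bp
  3899 − 3151 = 748 bp
  wrap: 5271 − 3899 + 549 = 1921 bp
Sorted largest to smallest: 1921, 1158, 906, 748, 310, 133, 95 bp.

1921, 1158, 906, 748, 310, 133, 95 bp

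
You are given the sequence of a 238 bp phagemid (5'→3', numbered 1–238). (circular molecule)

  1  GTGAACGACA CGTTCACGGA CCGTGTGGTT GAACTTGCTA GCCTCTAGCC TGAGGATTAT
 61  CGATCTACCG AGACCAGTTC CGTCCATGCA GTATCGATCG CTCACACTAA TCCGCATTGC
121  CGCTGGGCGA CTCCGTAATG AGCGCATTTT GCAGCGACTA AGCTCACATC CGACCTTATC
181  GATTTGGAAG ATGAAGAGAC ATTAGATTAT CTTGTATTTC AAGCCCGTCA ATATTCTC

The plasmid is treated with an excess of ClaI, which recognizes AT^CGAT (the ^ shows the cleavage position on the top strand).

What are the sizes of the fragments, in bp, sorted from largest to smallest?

119, 85, 34 bp

ClaI sites (ATCGAT) start at positions 59, 93, 178.
ClaI cuts after base 2 of each site, so after positions 60, 94, 179.
Circular molecule, 3 cuts → 3 fragments:
  61–94 → 34 bp
  95–179 → 85 bp
  180–238 then 1–60 → 59 + 60 = 119 bp
Sorted largest to smallest: 119, 85, 34 bp.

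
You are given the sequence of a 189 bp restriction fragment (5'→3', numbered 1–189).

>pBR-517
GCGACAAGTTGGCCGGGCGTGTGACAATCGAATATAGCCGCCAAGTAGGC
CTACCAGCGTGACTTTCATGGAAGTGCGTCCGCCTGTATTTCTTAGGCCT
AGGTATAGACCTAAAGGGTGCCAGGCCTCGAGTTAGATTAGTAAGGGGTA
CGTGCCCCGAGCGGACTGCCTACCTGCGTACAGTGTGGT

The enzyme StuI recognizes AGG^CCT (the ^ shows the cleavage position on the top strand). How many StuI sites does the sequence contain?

AGGCCT occurs starting at positions 47, 95, 123.
StuI cuts at 3 sites.

3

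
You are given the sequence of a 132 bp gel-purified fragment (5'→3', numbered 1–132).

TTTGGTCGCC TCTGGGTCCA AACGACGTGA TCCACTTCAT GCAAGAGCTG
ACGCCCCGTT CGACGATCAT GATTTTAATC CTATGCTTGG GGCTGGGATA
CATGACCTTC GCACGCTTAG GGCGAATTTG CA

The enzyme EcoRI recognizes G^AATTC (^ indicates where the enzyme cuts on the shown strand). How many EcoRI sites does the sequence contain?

0

No occurrence of GAATTC is present in the sequence.
EcoRI does not cut: 0 sites.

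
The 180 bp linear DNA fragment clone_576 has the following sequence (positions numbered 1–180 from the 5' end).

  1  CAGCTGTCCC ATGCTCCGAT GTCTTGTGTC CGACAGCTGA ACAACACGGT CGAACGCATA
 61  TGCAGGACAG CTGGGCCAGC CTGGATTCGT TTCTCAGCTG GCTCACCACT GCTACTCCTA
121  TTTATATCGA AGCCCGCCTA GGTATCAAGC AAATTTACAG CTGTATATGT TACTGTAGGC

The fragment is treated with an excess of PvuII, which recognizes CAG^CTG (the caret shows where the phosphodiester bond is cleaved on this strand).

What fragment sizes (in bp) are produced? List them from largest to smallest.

63, 34, 33, 27, 20, 3 bp

PvuII sites (CAGCTG) start at positions 1, 34, 68, 95, 158.
PvuII cuts after base 3 of each site, so after positions 3, 36, 70, 97, 160.
Linear molecule, 5 cuts → 6 fragments:
  1–3 → 3 bp
  4–36 → 33 bp
  37–70 → 34 bp
  71–97 → 27 bp
  98–160 → 63 bp
  161–180 → 20 bp
Sorted largest to smallest: 63, 34, 33, 27, 20, 3 bp.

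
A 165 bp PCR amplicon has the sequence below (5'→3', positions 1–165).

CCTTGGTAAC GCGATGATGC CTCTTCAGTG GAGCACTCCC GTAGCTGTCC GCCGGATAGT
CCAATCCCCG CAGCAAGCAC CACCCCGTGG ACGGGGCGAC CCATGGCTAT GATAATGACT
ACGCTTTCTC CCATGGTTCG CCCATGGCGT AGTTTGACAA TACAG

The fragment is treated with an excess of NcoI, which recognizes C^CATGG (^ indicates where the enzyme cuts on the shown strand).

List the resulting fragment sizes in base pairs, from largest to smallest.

101, 30, 23, 11 bp

NcoI sites (CCATGG) start at positions 101, 131, 142.
NcoI cuts after the first base of each site, so after positions 101, 131, 142.
Linear molecule, 3 cuts → 4 fragments:
  1–101 → 101 bp
  102–131 → 30 bp
  132–142 → 11 bp
  143–165 → 23 bp
Sorted largest to smallest: 101, 30, 23, 11 bp.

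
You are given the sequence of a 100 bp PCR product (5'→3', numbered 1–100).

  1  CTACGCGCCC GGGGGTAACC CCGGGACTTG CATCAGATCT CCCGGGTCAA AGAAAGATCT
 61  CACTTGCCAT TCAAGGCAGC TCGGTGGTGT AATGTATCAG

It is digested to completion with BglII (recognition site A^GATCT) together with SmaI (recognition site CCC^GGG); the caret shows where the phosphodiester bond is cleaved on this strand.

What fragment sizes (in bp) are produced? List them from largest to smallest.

45, 13, 12, 12, 10, 8 bp

BglII sites (AGATCT) start at positions 35, 55.
BglII cuts after the first base of each site, so after positions 35, 55.
SmaI sites (CCCGGG) start at positions 8, 20, 41.
SmaI cuts after base 3 of each site, so after positions 10, 22, 43.
Combined cut positions: 10, 22, 35, 43, 55.
Linear molecule, 5 cuts → 6 fragments:
  1–10 → 10 bp
  11–22 → 12 bp
  23–35 → 13 bp
  36–43 → 8 bp
  44–55 → 12 bp
  56–100 → 45 bp
Sorted largest to smallest: 45, 13, 12, 12, 10, 8 bp.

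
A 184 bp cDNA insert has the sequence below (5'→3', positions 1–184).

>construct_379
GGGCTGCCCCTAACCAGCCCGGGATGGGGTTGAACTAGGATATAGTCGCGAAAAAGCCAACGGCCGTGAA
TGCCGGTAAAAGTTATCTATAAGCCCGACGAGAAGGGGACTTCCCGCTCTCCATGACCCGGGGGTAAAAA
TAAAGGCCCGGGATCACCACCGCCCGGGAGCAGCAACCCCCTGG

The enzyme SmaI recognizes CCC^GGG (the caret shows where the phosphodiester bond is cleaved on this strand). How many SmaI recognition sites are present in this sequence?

CCCGGG occurs starting at positions 18, 127, 147, 163.
SmaI cuts at 4 sites.

4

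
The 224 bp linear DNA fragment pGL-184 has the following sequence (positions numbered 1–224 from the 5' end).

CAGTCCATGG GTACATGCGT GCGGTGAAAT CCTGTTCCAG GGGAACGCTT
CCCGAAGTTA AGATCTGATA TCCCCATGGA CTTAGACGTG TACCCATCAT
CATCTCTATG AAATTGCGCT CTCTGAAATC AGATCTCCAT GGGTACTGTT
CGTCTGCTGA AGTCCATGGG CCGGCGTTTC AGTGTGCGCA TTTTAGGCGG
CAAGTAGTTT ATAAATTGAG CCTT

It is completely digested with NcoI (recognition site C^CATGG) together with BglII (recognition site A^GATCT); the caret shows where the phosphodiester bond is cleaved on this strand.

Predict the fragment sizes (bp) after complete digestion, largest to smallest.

60, 57, 56, 27, 13, 6, 5 bp

NcoI sites (CCATGG) start at positions 5, 74, 137, 164.
NcoI cuts after the first base of each site, so after positions 5, 74, 137, 164.
BglII sites (AGATCT) start at positions 61, 131.
BglII cuts after the first base of each site, so after positions 61, 131.
Combined cut positions: 5, 61, 74, 131, 137, 164.
Linear molecule, 6 cuts → 7 fragments:
  1–5 → 5 bp
  6–61 → 56 bp
  62–74 → 13 bp
  75–131 → 57 bp
  132–137 → 6 bp
  138–164 → 27 bp
  165–224 → 60 bp
Sorted largest to smallest: 60, 57, 56, 27, 13, 6, 5 bp.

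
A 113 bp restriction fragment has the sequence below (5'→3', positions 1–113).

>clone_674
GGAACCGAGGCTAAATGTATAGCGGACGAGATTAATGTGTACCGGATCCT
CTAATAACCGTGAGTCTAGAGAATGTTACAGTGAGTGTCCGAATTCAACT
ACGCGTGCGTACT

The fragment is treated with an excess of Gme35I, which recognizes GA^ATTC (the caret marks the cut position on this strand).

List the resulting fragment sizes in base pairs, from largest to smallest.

The Gme35I site (GAATTC) starts at position 91.
Gme35I cuts after base 2 of each site, so after position 92.
Linear molecule, 1 cut → 2 fragments:
  1–92 → 92 bp
  93–113 → 21 bp
Sorted largest to smallest: 92, 21 bp.

92, 21 bp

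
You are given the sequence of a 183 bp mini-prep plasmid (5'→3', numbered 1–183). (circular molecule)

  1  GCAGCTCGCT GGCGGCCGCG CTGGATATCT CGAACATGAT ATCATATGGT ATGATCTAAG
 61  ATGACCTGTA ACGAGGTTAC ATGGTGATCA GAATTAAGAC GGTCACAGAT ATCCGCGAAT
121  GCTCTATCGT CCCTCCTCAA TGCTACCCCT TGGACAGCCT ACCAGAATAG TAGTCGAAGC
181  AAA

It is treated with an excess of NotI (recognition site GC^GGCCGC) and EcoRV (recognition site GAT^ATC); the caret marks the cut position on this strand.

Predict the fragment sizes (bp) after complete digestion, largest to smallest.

86, 70, 14, 13 bp

The NotI site (GCGGCCGC) starts at position 12.
NotI cuts after base 2 of each site, so after position 13.
EcoRV sites (GATATC) start at positions 24, 38, 108.
EcoRV cuts after base 3 of each site, so after positions 26, 40, 110.
Combined cut positions: 13, 26, 40, 110.
Circular molecule, 4 cuts → 4 fragments:
  14–26 → 13 bp
  27–40 → 14 bp
  41–110 → 70 bp
  111–183 then 1–13 → 73 + 13 = 86 bp
Sorted largest to smallest: 86, 70, 14, 13 bp.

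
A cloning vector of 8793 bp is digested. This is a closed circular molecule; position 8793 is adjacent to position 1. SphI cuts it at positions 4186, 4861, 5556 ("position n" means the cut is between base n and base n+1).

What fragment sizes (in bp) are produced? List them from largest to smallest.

Circular molecule, 3 cuts → 3 fragments:
  4861 − 4186 = 675 bp
  5556 − 4861 = 695 bp
  wrap: 8793 − 5556 + 4186 = 7423 bp
Sorted largest to smallest: 7423, 695, 675 bp.

7423, 695, 675 bp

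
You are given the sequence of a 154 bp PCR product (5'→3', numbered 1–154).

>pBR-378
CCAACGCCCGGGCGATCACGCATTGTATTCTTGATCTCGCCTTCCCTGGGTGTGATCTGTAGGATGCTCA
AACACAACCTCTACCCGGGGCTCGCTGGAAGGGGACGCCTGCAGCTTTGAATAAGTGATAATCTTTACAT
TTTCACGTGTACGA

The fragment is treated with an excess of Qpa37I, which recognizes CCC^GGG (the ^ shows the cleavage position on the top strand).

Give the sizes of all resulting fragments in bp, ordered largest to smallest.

Qpa37I sites (CCCGGG) start at positions 7, 84.
Qpa37I cuts after base 3 of each site, so after positions 9, 86.
Linear molecule, 2 cuts → 3 fragments:
  1–9 → 9 bp
  10–86 → 77 bp
  87–154 → 68 bp
Sorted largest to smallest: 77, 68, 9 bp.

77, 68, 9 bp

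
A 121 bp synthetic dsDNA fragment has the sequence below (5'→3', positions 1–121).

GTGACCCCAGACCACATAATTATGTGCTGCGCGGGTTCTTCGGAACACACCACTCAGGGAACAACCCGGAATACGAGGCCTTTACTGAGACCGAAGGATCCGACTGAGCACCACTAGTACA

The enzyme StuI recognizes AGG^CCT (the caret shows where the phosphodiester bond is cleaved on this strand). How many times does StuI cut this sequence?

AGGCCT occurs starting at position 76.
StuI cuts at 1 site.

1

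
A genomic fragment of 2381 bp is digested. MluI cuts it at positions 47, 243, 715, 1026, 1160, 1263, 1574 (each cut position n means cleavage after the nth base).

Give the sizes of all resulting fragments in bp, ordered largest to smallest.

Linear molecule, 7 cuts → 8 fragments:
  47 − 0 = 47 bp
  243 − 47 = 196 bp
  715 − 243 = 472 bp
  1026 − 715 = 311 bp
  1160 − 1026 = 134 bp
  1263 − 1160 = 103 bp
  1574 − 1263 = 311 bp
  2381 − 1574 = 807 bp
Sorted largest to smallest: 807, 472, 311, 311, 196, 134, 103, 47 bp.

807, 472, 311, 311, 196, 134, 103, 47 bp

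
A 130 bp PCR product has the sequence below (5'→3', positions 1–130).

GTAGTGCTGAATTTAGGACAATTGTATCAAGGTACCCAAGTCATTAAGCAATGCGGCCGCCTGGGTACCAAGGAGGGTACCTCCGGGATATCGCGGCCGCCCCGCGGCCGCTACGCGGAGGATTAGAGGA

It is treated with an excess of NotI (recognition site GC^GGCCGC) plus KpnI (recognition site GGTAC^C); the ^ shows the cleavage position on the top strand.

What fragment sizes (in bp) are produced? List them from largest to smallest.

35, 25, 19, 14, 14, 12, 11 bp

NotI sites (GCGGCCGC) start at positions 53, 93, 104.
NotI cuts after base 2 of each site, so after positions 54, 94, 105.
KpnI sites (GGTACC) start at positions 31, 64, 76.
KpnI cuts after base 5 of each site (before the last base), so after positions 35, 68, 80.
Combined cut positions: 35, 54, 68, 80, 94, 105.
Linear molecule, 6 cuts → 7 fragments:
  1–35 → 35 bp
  36–54 → 19 bp
  55–68 → 14 bp
  69–80 → 12 bp
  81–94 → 14 bp
  95–105 → 11 bp
  106–130 → 25 bp
Sorted largest to smallest: 35, 25, 19, 14, 14, 12, 11 bp.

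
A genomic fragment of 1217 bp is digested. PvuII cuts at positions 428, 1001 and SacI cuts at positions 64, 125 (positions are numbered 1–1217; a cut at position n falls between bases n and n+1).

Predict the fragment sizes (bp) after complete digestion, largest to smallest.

Combined cut positions (sorted): 64, 125, 428, 1001.
Linear molecule, 4 cuts → 5 fragments:
  64 − 0 = 64 bp
  125 − 64 = 61 bp
  428 − 125 = 303 bp
  1001 − 428 = 573 bp
  1217 − 1001 = 216 bp
Sorted largest to smallest: 573, 303, 216, 64, 61 bp.

573, 303, 216, 64, 61 bp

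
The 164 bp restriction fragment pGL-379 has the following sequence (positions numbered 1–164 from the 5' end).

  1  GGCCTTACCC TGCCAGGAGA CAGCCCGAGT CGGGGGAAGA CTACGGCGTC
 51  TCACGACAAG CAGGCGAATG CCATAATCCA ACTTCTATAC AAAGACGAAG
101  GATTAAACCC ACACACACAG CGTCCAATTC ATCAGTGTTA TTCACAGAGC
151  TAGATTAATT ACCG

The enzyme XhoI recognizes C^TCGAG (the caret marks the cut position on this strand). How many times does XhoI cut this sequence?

0

No occurrence of CTCGAG is present in the sequence.
XhoI does not cut: 0 sites.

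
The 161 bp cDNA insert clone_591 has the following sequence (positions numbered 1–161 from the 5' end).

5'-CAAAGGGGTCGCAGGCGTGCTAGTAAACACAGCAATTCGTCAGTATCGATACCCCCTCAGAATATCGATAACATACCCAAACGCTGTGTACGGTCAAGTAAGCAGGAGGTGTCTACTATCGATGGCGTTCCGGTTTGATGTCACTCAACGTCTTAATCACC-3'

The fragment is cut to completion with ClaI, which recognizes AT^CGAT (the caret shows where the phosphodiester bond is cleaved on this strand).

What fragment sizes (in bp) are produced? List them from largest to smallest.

54, 46, 42, 19 bp

ClaI sites (ATCGAT) start at positions 45, 64, 118.
ClaI cuts after base 2 of each site, so after positions 46, 65, 119.
Linear molecule, 3 cuts → 4 fragments:
  1–46 → 46 bp
  47–65 → 19 bp
  66–119 → 54 bp
  120–161 → 42 bp
Sorted largest to smallest: 54, 46, 42, 19 bp.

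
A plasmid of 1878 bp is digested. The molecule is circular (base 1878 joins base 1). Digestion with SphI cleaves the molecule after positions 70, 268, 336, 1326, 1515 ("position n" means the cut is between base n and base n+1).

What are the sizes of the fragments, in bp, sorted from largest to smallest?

Circular molecule, 5 cuts → 5 fragments:
  268 − 70 = 198 bp
  336 − 268 = 68 bp
  1326 − 336 = 990 bp
  1515 − 1326 = 189 bp
  wrap: 1878 − 1515 + 70 = 433 bp
Sorted largest to smallest: 990, 433, 198, 189, 68 bp.

990, 433, 198, 189, 68 bp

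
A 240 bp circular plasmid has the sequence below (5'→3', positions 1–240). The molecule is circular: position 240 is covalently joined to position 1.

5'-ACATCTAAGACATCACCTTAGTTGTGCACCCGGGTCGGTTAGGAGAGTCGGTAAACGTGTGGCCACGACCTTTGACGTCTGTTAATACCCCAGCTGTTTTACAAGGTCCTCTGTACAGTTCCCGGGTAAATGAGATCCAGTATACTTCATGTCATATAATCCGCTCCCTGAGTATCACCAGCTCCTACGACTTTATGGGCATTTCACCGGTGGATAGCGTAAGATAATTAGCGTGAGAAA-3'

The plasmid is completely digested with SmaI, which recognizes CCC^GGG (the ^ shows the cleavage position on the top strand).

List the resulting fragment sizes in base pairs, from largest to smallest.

SmaI sites (CCCGGG) start at positions 29, 121.
SmaI cuts after base 3 of each site, so after positions 31, 123.
Circular molecule, 2 cuts → 2 fragments:
  32–123 → 92 bp
  124–240 then 1–31 → 117 + 31 = 148 bp
Sorted largest to smallest: 148, 92 bp.

148, 92 bp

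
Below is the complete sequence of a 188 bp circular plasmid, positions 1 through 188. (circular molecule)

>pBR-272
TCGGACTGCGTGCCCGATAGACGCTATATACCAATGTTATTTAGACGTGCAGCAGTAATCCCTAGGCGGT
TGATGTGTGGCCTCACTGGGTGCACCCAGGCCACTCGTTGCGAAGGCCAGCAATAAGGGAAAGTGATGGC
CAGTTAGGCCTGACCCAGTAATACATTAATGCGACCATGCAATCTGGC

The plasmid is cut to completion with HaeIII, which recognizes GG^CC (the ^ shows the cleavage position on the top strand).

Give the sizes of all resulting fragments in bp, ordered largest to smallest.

120, 23, 20, 16, 9 bp

HaeIII sites (GGCC) start at positions 79, 99, 115, 138, 147.
HaeIII cuts after base 2 of each site, so after positions 80, 100, 116, 139, 148.
Circular molecule, 5 cuts → 5 fragments:
  81–100 → 20 bp
  101–116 → 16 bp
  117–139 → 23 bp
  140–148 → 9 bp
  149–188 then 1–80 → 40 + 80 = 120 bp
Sorted largest to smallest: 120, 23, 20, 16, 9 bp.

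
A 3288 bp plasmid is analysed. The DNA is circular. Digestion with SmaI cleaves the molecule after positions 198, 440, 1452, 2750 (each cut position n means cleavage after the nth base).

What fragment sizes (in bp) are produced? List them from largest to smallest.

1298, 1012, 736, 242 bp

Circular molecule, 4 cuts → 4 fragments:
  440 − 198 = 242 bp
  1452 − 440 = 1012 bp
  2750 − 1452 = 1298 bp
  wrap: 3288 − 2750 + 198 = 736 bp
Sorted largest to smallest: 1298, 1012, 736, 242 bp.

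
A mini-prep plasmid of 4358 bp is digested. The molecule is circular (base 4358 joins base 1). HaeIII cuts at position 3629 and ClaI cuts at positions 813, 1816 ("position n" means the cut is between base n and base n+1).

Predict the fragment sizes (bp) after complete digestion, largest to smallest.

Combined cut positions (sorted): 813, 1816, 3629.
Circular molecule, 3 cuts → 3 fragments:
  1816 − 813 = 1003 bp
  3629 − 1816 = 1813 bp
  wrap: 4358 − 3629 + 813 = 1542 bp
Sorted largest to smallest: 1813, 1542, 1003 bp.

1813, 1542, 1003 bp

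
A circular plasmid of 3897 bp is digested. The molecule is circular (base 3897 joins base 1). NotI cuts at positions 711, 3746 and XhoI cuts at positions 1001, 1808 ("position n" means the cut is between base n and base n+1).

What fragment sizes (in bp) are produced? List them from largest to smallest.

Combined cut positions (sorted): 711, 1001, 1808, 3746.
Circular molecule, 4 cuts → 4 fragments:
  1001 − 711 = 290 bp
  1808 − 1001 = 807 bp
  3746 − 1808 = 1938 bp
  wrap: 3897 − 3746 + 711 = 862 bp
Sorted largest to smallest: 1938, 862, 807, 290 bp.

1938, 862, 807, 290 bp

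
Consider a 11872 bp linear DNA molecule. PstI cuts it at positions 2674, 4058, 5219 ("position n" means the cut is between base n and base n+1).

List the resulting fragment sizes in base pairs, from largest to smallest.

Linear molecule, 3 cuts → 4 fragments:
  2674 − 0 = 2674 bp
  4058 − 2674 = 1384 bp
  5219 − 4058 = 1161 bp
  11872 − 5219 = 6653 bp
Sorted largest to smallest: 6653, 2674, 1384, 1161 bp.

6653, 2674, 1384, 1161 bp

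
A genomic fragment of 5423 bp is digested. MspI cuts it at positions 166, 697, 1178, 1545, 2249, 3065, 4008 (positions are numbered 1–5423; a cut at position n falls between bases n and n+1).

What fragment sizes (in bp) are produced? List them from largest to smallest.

1415, 943, 816, 704, 531, 481, 367, 166 bp

Linear molecule, 7 cuts → 8 fragments:
  166 − 0 = 166 bp
  697 − 166 = 531 bp
  1178 − 697 = 481 bp
  1545 − 1178 = 367 bp
  2249 − 1545 = 704 bp
  3065 − 2249 = 816 bp
  4008 − 3065 = 943 bp
  5423 − 4008 = 1415 bp
Sorted largest to smallest: 1415, 943, 816, 704, 531, 481, 367, 166 bp.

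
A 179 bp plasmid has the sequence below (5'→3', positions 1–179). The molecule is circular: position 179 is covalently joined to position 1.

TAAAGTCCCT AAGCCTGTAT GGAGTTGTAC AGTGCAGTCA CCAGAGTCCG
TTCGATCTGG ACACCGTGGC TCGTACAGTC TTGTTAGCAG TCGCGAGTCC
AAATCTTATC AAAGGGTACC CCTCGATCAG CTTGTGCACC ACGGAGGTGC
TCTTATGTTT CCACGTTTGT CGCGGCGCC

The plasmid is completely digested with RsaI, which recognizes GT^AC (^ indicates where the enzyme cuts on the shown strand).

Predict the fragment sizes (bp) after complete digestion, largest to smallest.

90, 46, 43 bp

RsaI sites (GTAC) start at positions 27, 73, 116.
RsaI cuts after base 2 of each site, so after positions 28, 74, 117.
Circular molecule, 3 cuts → 3 fragments:
  29–74 → 46 bp
  75–117 → 43 bp
  118–179 then 1–28 → 62 + 28 = 90 bp
Sorted largest to smallest: 90, 46, 43 bp.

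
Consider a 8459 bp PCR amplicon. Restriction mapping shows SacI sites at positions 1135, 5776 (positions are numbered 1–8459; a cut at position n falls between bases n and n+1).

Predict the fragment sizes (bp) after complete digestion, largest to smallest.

Linear molecule, 2 cuts → 3 fragments:
  1135 − 0 = 1135 bp
  5776 − 1135 = 4641 bp
  8459 − 5776 = 2683 bp
Sorted largest to smallest: 4641, 2683, 1135 bp.

4641, 2683, 1135 bp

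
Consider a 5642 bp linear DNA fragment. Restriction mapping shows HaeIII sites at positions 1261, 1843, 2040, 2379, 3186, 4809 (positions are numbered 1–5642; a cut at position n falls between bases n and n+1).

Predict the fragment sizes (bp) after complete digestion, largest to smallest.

Linear molecule, 6 cuts → 7 fragments:
  1261 − 0 = 1261 bp
  1843 − 1261 = 582 bp
  2040 − 1843 = 197 bp
  2379 − 2040 = 339 bp
  3186 − 2379 = 807 bp
  4809 − 3186 = 1623 bp
  5642 − 4809 = 833 bp
Sorted largest to smallest: 1623, 1261, 833, 807, 582, 339, 197 bp.

1623, 1261, 833, 807, 582, 339, 197 bp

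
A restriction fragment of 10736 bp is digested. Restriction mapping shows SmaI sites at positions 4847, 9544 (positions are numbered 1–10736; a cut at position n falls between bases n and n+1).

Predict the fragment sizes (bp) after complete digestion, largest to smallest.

4847, 4697, 1192 bp

Linear molecule, 2 cuts → 3 fragments:
  4847 − 0 = 4847 bp
  9544 − 4847 = 4697 bp
  10736 − 9544 = 1192 bp
Sorted largest to smallest: 4847, 4697, 1192 bp.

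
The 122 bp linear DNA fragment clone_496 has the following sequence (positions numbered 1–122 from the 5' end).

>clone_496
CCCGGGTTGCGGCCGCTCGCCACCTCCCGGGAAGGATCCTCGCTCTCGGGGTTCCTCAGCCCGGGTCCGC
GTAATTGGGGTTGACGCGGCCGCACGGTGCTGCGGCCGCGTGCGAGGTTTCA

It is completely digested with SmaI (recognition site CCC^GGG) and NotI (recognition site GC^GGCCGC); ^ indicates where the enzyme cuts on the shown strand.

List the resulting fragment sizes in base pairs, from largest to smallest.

SmaI sites (CCCGGG) start at positions 1, 26, 60.
SmaI cuts after base 3 of each site, so after positions 3, 28, 62.
NotI sites (GCGGCCGC) start at positions 9, 86, 102.
NotI cuts after base 2 of each site, so after positions 10, 87, 103.
Combined cut positions: 3, 10, 28, 62, 87, 103.
Linear molecule, 6 cuts → 7 fragments:
  1–3 → 3 bp
  4–10 → 7 bp
  11–28 → 18 bp
  29–62 → 34 bp
  63–87 → 25 bp
  88–103 → 16 bp
  104–122 → 19 bp
Sorted largest to smallest: 34, 25, 19, 18, 16, 7, 3 bp.

34, 25, 19, 18, 16, 7, 3 bp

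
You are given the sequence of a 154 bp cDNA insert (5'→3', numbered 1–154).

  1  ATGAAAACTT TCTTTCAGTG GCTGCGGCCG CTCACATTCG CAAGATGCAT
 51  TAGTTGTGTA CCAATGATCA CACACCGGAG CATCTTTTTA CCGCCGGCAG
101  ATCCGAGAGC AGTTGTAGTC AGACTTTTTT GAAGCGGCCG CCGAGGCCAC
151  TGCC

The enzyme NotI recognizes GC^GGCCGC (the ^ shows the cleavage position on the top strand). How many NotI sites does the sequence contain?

2

GCGGCCGC occurs starting at positions 24, 134.
NotI cuts at 2 sites.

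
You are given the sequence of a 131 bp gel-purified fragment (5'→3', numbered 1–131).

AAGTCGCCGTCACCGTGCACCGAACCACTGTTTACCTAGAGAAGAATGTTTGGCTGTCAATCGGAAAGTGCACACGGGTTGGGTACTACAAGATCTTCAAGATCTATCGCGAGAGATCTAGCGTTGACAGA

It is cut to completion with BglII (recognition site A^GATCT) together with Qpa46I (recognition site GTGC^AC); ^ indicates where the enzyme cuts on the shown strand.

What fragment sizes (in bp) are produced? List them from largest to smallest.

53, 20, 18, 17, 14, 9 bp

BglII sites (AGATCT) start at positions 91, 100, 114.
BglII cuts after the first base of each site, so after positions 91, 100, 114.
Qpa46I sites (GTGCAC) start at positions 15, 68.
Qpa46I cuts after base 4 of each site, so after positions 18, 71.
Combined cut positions: 18, 71, 91, 100, 114.
Linear molecule, 5 cuts → 6 fragments:
  1–18 → 18 bp
  19–71 → 53 bp
  72–91 → 20 bp
  92–100 → 9 bp
  101–114 → 14 bp
  115–131 → 17 bp
Sorted largest to smallest: 53, 20, 18, 17, 14, 9 bp.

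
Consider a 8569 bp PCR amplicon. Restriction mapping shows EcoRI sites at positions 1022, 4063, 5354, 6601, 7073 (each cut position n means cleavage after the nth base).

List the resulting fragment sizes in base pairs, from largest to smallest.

Linear molecule, 5 cuts → 6 fragments:
  1022 − 0 = 1022 bp
  4063 − 1022 = 3041 bp
  5354 − 4063 = 1291 bp
  6601 − 5354 = 1247 bp
  7073 − 6601 = 472 bp
  8569 − 7073 = 1496 bp
Sorted largest to smallest: 3041, 1496, 1291, 1247, 1022, 472 bp.

3041, 1496, 1291, 1247, 1022, 472 bp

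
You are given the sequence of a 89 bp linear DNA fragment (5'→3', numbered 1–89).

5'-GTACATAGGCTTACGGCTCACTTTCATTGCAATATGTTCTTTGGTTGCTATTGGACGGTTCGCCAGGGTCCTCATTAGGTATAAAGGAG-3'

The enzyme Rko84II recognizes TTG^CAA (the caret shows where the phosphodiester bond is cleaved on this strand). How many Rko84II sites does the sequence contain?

1

TTGCAA occurs starting at position 27.
Rko84II cuts at 1 site.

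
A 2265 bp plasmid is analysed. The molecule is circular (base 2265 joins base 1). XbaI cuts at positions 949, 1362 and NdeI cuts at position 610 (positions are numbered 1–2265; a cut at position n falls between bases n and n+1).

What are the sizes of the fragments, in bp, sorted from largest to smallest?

Combined cut positions (sorted): 610, 949, 1362.
Circular molecule, 3 cuts → 3 fragments:
  949 − 610 = 339 bp
  1362 − 949 = 413 bp
  wrap: 2265 − 1362 + 610 = 1513 bp
Sorted largest to smallest: 1513, 413, 339 bp.

1513, 413, 339 bp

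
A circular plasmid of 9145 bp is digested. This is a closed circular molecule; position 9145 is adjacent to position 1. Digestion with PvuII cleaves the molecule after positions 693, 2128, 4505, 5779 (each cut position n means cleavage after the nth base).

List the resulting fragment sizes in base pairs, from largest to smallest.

4059, 2377, 1435, 1274 bp

Circular molecule, 4 cuts → 4 fragments:
  2128 − 693 = 1435 bp
  4505 − 2128 = 2377 bp
  5779 − 4505 = 1274 bp
  wrap: 9145 − 5779 + 693 = 4059 bp
Sorted largest to smallest: 4059, 2377, 1435, 1274 bp.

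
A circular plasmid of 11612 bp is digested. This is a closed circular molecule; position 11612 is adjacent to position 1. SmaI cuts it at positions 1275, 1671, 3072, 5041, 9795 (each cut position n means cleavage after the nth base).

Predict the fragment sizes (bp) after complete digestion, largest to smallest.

Circular molecule, 5 cuts → 5 fragments:
  1671 − 1275 = 396 bp
  3072 − 1671 = 1401 bp
  5041 − 3072 = 1969 bp
  9795 − 5041 = 4754 bp
  wrap: 11612 − 9795 + 1275 = 3092 bp
Sorted largest to smallest: 4754, 3092, 1969, 1401, 396 bp.

4754, 3092, 1969, 1401, 396 bp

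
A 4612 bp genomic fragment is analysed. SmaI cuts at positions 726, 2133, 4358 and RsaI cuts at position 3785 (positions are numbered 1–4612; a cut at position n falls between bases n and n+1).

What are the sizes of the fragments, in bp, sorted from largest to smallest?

Combined cut positions (sorted): 726, 2133, 3785, 4358.
Linear molecule, 4 cuts → 5 fragments:
  726 − 0 = 726 bp
  2133 − 726 = 1407 bp
  3785 − 2133 = 1652 bp
  4358 − 3785 = 573 bp
  4612 − 4358 = 254 bp
Sorted largest to smallest: 1652, 1407, 726, 573, 254 bp.

1652, 1407, 726, 573, 254 bp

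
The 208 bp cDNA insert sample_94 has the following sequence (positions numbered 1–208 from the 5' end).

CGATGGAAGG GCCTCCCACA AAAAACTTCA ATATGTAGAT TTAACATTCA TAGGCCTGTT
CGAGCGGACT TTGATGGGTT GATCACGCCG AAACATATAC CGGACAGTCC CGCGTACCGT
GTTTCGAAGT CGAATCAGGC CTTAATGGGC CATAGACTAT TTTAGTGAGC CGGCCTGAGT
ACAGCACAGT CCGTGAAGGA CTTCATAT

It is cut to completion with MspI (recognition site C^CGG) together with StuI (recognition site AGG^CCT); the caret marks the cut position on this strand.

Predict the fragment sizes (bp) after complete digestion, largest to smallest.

MspI sites (CCGG) start at positions 100, 170.
MspI cuts after the first base of each site, so after positions 100, 170.
StuI sites (AGGCCT) start at positions 52, 137.
StuI cuts after base 3 of each site, so after positions 54, 139.
Combined cut positions: 54, 100, 139, 170.
Linear molecule, 4 cuts → 5 fragments:
  1–54 → 54 bp
  55–100 → 46 bp
  101–139 → 39 bp
  140–170 → 31 bp
  171–208 → 38 bp
Sorted largest to smallest: 54, 46, 39, 38, 31 bp.

54, 46, 39, 38, 31 bp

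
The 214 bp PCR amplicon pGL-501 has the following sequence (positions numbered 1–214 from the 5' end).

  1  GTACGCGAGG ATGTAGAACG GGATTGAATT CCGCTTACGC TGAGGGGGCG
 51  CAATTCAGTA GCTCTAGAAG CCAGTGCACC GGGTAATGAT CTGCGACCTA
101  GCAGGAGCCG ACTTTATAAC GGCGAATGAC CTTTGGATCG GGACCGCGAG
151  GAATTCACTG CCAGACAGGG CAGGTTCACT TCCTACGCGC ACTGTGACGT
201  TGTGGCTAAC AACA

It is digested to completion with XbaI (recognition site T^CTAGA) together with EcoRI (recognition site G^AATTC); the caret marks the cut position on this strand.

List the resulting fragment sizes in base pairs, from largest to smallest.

The XbaI site (TCTAGA) starts at position 63.
XbaI cuts after the first base of each site, so after position 63.
EcoRI sites (GAATTC) start at positions 26, 151.
EcoRI cuts after the first base of each site, so after positions 26, 151.
Combined cut positions: 26, 63, 151.
Linear molecule, 3 cuts → 4 fragments:
  1–26 → 26 bp
  27–63 → 37 bp
  64–151 → 88 bp
  152–214 → 63 bp
Sorted largest to smallest: 88, 63, 37, 26 bp.

88, 63, 37, 26 bp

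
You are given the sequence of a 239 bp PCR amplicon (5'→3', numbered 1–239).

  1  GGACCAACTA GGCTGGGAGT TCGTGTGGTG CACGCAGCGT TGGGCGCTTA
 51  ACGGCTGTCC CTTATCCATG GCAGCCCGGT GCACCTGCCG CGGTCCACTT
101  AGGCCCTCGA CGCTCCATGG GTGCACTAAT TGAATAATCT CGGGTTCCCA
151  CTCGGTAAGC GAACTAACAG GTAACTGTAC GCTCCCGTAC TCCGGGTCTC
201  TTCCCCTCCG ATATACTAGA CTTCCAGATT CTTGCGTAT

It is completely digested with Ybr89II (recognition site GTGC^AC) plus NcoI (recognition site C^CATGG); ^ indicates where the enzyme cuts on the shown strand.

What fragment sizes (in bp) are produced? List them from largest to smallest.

115, 35, 33, 31, 16, 9 bp

Ybr89II sites (GTGCAC) start at positions 28, 79, 121.
Ybr89II cuts after base 4 of each site, so after positions 31, 82, 124.
NcoI sites (CCATGG) start at positions 66, 115.
NcoI cuts after the first base of each site, so after positions 66, 115.
Combined cut positions: 31, 66, 82, 115, 124.
Linear molecule, 5 cuts → 6 fragments:
  1–31 → 31 bp
  32–66 → 35 bp
  67–82 → 16 bp
  83–115 → 33 bp
  116–124 → 9 bp
  125–239 → 115 bp
Sorted largest to smallest: 115, 35, 33, 31, 16, 9 bp.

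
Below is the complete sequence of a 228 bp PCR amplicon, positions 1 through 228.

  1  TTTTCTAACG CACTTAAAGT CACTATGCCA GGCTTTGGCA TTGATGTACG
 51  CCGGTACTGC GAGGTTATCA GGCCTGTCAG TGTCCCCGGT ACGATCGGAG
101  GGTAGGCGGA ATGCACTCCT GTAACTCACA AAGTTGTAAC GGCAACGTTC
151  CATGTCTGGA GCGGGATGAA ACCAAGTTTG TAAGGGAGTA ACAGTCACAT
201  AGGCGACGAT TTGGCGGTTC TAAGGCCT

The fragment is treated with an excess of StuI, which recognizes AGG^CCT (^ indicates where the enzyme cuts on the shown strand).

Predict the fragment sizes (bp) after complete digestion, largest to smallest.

153, 72, 3 bp

StuI sites (AGGCCT) start at positions 70, 223.
StuI cuts after base 3 of each site, so after positions 72, 225.
Linear molecule, 2 cuts → 3 fragments:
  1–72 → 72 bp
  73–225 → 153 bp
  226–228 → 3 bp
Sorted largest to smallest: 153, 72, 3 bp.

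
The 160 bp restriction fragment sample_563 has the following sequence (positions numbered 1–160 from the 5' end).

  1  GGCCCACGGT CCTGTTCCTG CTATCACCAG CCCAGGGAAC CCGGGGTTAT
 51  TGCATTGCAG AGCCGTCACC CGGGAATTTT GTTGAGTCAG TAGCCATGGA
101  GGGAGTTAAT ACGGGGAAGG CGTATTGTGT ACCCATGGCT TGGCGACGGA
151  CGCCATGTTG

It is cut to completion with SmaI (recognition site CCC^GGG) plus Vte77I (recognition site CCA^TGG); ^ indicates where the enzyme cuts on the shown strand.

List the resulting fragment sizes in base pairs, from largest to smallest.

42, 39, 29, 25, 25 bp

SmaI sites (CCCGGG) start at positions 40, 69.
SmaI cuts after base 3 of each site, so after positions 42, 71.
Vte77I sites (CCATGG) start at positions 94, 133.
Vte77I cuts after base 3 of each site, so after positions 96, 135.
Combined cut positions: 42, 71, 96, 135.
Linear molecule, 4 cuts → 5 fragments:
  1–42 → 42 bp
  43–71 → 29 bp
  72–96 → 25 bp
  97–135 → 39 bp
  136–160 → 25 bp
Sorted largest to smallest: 42, 39, 29, 25, 25 bp.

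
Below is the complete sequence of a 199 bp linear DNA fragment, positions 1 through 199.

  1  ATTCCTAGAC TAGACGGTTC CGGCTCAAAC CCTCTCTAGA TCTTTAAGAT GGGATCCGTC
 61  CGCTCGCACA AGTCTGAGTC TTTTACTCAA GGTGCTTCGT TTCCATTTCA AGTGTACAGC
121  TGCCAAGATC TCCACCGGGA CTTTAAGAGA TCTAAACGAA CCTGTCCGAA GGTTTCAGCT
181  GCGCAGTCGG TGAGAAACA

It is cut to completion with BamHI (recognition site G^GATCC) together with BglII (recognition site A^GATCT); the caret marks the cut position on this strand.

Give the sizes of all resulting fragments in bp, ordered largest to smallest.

74, 51, 38, 22, 14 bp

The BamHI site (GGATCC) starts at position 52.
BamHI cuts after the first base of each site, so after position 52.
BglII sites (AGATCT) start at positions 38, 126, 148.
BglII cuts after the first base of each site, so after positions 38, 126, 148.
Combined cut positions: 38, 52, 126, 148.
Linear molecule, 4 cuts → 5 fragments:
  1–38 → 38 bp
  39–52 → 14 bp
  53–126 → 74 bp
  127–148 → 22 bp
  149–199 → 51 bp
Sorted largest to smallest: 74, 51, 38, 22, 14 bp.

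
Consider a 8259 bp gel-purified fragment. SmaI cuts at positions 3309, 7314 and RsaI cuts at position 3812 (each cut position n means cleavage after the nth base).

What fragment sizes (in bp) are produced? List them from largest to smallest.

Combined cut positions (sorted): 3309, 3812, 7314.
Linear molecule, 3 cuts → 4 fragments:
  3309 − 0 = 3309 bp
  3812 − 3309 = 503 bp
  7314 − 3812 = 3502 bp
  8259 − 7314 = 945 bp
Sorted largest to smallest: 3502, 3309, 945, 503 bp.

3502, 3309, 945, 503 bp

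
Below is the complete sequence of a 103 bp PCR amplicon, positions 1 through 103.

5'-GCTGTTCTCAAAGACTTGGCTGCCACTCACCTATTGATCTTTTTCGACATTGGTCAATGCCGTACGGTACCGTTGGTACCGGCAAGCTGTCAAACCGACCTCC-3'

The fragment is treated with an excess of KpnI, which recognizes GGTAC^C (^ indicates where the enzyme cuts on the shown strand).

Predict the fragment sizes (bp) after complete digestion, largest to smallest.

KpnI sites (GGTACC) start at positions 66, 75.
KpnI cuts after base 5 of each site (before the last base), so after positions 70, 79.
Linear molecule, 2 cuts → 3 fragments:
  1–70 → 70 bp
  71–79 → 9 bp
  80–103 → 24 bp
Sorted largest to smallest: 70, 24, 9 bp.

70, 24, 9 bp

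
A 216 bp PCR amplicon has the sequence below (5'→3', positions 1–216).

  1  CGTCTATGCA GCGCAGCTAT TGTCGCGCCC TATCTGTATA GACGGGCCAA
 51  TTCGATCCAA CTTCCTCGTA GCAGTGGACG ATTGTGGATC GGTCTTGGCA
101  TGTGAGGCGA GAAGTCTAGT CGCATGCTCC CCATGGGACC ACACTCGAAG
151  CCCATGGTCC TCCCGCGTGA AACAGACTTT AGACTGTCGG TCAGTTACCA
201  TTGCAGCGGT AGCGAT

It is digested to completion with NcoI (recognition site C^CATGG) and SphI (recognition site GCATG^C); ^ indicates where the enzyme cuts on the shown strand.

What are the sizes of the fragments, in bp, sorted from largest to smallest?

126, 64, 21, 5 bp

NcoI sites (CCATGG) start at positions 131, 152.
NcoI cuts after the first base of each site, so after positions 131, 152.
The SphI site (GCATGC) starts at position 122.
SphI cuts after base 5 of each site (before the last base), so after position 126.
Combined cut positions: 126, 131, 152.
Linear molecule, 3 cuts → 4 fragments:
  1–126 → 126 bp
  127–131 → 5 bp
  132–152 → 21 bp
  153–216 → 64 bp
Sorted largest to smallest: 126, 64, 21, 5 bp.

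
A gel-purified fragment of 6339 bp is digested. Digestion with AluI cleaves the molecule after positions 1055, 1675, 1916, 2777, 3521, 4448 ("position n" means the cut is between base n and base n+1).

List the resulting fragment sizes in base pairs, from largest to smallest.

Linear molecule, 6 cuts → 7 fragments:
  1055 − 0 = 1055 bp
  1675 − 1055 = 620 bp
  1916 − 1675 = 241 bp
  2777 − 1916 = 861 bp
  3521 − 2777 = 744 bp
  4448 − 3521 = 927 bp
  6339 − 4448 = 1891 bp
Sorted largest to smallest: 1891, 1055, 927, 861, 744, 620, 241 bp.

1891, 1055, 927, 861, 744, 620, 241 bp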